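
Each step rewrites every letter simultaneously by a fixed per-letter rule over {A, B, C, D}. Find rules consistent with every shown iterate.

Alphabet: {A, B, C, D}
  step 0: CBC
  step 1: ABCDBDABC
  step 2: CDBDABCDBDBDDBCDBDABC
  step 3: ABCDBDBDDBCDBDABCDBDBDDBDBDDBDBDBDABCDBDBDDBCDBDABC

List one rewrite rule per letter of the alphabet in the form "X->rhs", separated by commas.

  step 2 ⇒ step 3: CDBDABCDBDBDDBCDBDABC ⇒ ABC·DB·DBD·DB·C·DBD·ABC·DB·DBD·DB·DBD·DB·DB·DBD·ABC·DB·DBD·DB·C·DBD·ABC
    A ↦ C
    B ↦ DBD
    C ↦ ABC
    D ↦ DB

A->C, B->DBD, C->ABC, D->DB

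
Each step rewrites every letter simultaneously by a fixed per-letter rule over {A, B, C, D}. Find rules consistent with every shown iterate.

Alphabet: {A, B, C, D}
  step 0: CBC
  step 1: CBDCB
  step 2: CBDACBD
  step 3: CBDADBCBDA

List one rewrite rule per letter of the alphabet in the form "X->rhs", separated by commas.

  step 2 ⇒ step 3: CBDACBD ⇒ CB·D·A·DB·CB·D·A
    A ↦ DB
    B ↦ D
    C ↦ CB
    D ↦ A

A->DB, B->D, C->CB, D->A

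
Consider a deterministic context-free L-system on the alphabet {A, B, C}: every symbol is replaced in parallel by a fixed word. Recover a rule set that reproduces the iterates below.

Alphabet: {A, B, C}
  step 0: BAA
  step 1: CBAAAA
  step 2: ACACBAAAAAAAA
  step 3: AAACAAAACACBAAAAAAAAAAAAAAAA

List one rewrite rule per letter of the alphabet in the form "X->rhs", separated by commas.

A->AA, B->CB, C->ACA

  step 2 ⇒ step 3: ACACBAAAAAAAA ⇒ AA·ACA·AA·ACA·CB·AA·AA·AA·AA·AA·AA·AA·AA
    A ↦ AA
    B ↦ CB
    C ↦ ACA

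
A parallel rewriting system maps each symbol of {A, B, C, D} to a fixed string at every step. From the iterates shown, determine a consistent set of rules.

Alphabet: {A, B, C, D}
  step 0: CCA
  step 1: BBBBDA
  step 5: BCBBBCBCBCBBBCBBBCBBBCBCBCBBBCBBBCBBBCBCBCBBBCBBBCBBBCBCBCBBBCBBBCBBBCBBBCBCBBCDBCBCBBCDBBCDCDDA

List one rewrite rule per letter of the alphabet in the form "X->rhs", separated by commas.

A->DA, B->BC, C->BB, D->CD

  step 0 ⇒ step 1: CCA ⇒ BB·BB·DA
    A ↦ DA
    C ↦ BB
    B ↦ BC  (constrained at step 1)
    D ↦ CD  (constrained at step 1)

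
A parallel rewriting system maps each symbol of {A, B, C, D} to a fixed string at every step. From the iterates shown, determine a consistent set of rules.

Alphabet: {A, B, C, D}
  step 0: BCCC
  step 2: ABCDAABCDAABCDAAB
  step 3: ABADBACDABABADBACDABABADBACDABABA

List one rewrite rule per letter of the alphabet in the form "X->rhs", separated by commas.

A->AB, B->A, C->DBA, D->CD

  step 2 ⇒ step 3: ABCDAABCDAABCDAAB ⇒ AB·A·DBA·CD·AB·AB·A·DBA·CD·AB·AB·A·DBA·CD·AB·AB·A
    A ↦ AB
    B ↦ A
    C ↦ DBA
    D ↦ CD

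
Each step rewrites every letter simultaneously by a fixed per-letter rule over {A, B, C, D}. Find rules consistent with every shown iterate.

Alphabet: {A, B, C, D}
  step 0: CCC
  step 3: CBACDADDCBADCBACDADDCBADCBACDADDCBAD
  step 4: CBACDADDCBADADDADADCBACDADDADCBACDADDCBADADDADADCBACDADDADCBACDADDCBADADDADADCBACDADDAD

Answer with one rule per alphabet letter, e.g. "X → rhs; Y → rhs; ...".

A->ADD, B->ACD, C->CB, D->AD

  step 3 ⇒ step 4: CBACDADDCBADCBACDADDCBADCBACDADDCBAD ⇒ CB·ACD·ADD·CB·AD·ADD·AD·AD·CB·ACD·ADD·AD·CB·ACD·ADD·CB·AD·ADD·AD·AD·CB·ACD·ADD·AD·CB·ACD·ADD·CB·AD·ADD·AD·AD·CB·ACD·ADD·AD
    A ↦ ADD
    B ↦ ACD
    C ↦ CB
    D ↦ AD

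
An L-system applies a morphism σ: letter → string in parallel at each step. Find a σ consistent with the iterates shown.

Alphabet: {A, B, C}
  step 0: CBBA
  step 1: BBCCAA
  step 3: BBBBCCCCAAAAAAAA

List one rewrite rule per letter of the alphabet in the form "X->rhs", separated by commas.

A->AA, B->C, C->BB

  step 0 ⇒ step 1: CBBA ⇒ BB·C·C·AA
    A ↦ AA
    B ↦ C
    C ↦ BB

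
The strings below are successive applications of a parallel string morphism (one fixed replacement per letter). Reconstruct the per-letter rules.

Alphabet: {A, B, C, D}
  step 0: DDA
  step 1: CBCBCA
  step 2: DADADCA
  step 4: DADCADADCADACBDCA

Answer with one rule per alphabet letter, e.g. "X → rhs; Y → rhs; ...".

  step 1 ⇒ step 2: CBCBCA ⇒ D·A·D·A·D·CA
    A ↦ CA
    B ↦ A
    C ↦ D
  step 0 ⇒ step 1: DDA ⇒ CB·CB·CA
    D ↦ CB

A->CA, B->A, C->D, D->CB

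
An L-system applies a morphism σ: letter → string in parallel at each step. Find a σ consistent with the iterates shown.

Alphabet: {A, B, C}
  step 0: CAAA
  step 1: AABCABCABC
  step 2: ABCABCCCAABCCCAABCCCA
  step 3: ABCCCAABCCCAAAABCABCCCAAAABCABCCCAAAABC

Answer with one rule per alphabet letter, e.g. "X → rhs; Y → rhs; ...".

  step 2 ⇒ step 3: ABCABCCCAABCCCAABCCCA ⇒ ABC·CC·A·ABC·CC·A·A·A·ABC·ABC·CC·A·A·A·ABC·ABC·CC·A·A·A·ABC
    A ↦ ABC
    B ↦ CC
    C ↦ A

A->ABC, B->CC, C->A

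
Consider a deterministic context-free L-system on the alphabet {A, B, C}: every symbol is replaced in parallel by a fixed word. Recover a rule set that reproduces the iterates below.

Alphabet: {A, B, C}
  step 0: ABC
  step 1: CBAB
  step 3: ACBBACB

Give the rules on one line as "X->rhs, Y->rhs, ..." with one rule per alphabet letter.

A->CB, B->A, C->B

  step 0 ⇒ step 1: ABC ⇒ CB·A·B
    A ↦ CB
    B ↦ A
    C ↦ B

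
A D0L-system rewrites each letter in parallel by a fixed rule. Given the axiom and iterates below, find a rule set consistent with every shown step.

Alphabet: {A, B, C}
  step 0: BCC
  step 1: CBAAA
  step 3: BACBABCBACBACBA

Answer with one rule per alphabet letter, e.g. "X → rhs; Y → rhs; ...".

A->B, B->CBA, C->A

  step 0 ⇒ step 1: BCC ⇒ CBA·A·A
    B ↦ CBA
    C ↦ A
    A ↦ B  (constrained at step 1)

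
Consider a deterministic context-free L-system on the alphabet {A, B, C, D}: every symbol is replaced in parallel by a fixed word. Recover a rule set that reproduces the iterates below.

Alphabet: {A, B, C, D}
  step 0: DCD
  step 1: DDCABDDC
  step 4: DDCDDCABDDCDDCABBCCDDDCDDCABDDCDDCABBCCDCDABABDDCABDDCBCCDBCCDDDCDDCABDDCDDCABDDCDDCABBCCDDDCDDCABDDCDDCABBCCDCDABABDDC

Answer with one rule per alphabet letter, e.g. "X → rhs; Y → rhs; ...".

  step 0 ⇒ step 1: DCD ⇒ DDC·AB·DDC
    C ↦ AB
    D ↦ DDC
    A ↦ BC  (constrained at step 1)
    B ↦ CD  (constrained at step 1)

A->BC, B->CD, C->AB, D->DDC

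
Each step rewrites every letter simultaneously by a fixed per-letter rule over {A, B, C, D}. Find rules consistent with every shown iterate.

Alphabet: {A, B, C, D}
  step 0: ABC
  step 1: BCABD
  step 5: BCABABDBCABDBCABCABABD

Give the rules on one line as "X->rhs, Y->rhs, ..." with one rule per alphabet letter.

  step 0 ⇒ step 1: ABC ⇒ BC·A·BD
    A ↦ BC
    B ↦ A
    C ↦ BD
    D ↦ B  (constrained at step 1)

A->BC, B->A, C->BD, D->B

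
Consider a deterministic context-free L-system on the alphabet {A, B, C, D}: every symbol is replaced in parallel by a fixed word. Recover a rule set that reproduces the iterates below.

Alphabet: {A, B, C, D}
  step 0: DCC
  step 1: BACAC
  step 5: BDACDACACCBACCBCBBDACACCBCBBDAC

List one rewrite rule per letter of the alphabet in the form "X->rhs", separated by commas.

A->D, B->CB, C->AC, D->B

  step 0 ⇒ step 1: DCC ⇒ B·AC·AC
    C ↦ AC
    D ↦ B
    A ↦ D  (constrained at step 1)
    B ↦ CB  (constrained at step 1)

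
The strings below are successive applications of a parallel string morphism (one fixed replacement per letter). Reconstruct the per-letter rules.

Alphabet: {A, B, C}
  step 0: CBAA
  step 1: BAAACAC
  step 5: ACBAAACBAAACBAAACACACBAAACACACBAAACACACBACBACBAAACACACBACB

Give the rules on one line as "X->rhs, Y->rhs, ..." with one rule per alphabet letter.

  step 0 ⇒ step 1: CBAA ⇒ B·AA·AC·AC
    A ↦ AC
    B ↦ AA
    C ↦ B

A->AC, B->AA, C->B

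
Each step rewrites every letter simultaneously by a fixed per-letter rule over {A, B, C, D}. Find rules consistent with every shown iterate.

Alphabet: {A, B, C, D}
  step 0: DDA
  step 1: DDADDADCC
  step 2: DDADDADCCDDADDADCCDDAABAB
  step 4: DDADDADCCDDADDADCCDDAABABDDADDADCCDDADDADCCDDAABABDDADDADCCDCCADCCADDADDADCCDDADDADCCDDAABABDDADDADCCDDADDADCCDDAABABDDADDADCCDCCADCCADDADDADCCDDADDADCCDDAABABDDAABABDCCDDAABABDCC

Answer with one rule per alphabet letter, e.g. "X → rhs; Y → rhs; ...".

  step 1 ⇒ step 2: DDADDADCC ⇒ DDA·DDA·DCC·DDA·DDA·DCC·DDA·AB·AB
    A ↦ DCC
    C ↦ AB
    D ↦ DDA
    B ↦ A  (constrained at step 2)

A->DCC, B->A, C->AB, D->DDA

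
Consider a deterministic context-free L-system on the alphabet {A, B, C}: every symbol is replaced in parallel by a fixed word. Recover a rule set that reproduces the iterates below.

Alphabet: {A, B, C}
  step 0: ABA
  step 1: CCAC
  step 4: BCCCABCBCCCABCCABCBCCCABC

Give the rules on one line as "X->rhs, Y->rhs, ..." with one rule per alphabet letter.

  step 0 ⇒ step 1: ABA ⇒ C·CA·C
    A ↦ C
    B ↦ CA
    C ↦ BC  (constrained at step 1)

A->C, B->CA, C->BC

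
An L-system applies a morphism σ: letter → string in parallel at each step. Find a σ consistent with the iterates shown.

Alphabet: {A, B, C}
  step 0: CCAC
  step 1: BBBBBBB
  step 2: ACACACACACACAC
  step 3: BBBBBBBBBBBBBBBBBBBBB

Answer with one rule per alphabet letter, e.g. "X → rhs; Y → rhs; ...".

A->B, B->AC, C->BB

  step 2 ⇒ step 3: ACACACACACACAC ⇒ B·BB·B·BB·B·BB·B·BB·B·BB·B·BB·B·BB
    A ↦ B
    C ↦ BB
  step 1 ⇒ step 2: BBBBBBB ⇒ AC·AC·AC·AC·AC·AC·AC
    B ↦ AC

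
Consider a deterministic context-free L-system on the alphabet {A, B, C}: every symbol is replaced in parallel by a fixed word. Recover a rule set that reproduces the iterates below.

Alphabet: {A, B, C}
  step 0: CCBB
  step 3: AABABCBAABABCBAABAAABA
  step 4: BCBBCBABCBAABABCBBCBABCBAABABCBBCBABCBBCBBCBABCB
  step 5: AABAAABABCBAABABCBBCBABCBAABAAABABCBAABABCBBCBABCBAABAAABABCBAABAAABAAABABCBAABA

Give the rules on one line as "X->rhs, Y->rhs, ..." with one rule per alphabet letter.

  step 4 ⇒ step 5: BCBBCBABCBAABABCBBCBABCBAABABCBBCBABCBBCBBCBABCB ⇒ A·AB·A·A·AB·A·BCB·A·AB·A·BCB·BCB·A·BCB·A·AB·A·A·AB·A·BCB·A·AB·A·BCB·BCB·A·BCB·A·AB·A·A·AB·A·BCB·A·AB·A·A·AB·A·A·AB·A·BCB·A·AB·A
    A ↦ BCB
    B ↦ A
    C ↦ AB

A->BCB, B->A, C->AB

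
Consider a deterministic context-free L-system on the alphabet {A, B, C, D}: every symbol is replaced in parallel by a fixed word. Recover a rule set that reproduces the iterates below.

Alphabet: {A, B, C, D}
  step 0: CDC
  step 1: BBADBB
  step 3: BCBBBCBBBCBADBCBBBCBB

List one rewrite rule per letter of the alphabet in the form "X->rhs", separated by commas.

A->B, B->BC, C->BB, D->AD

  step 0 ⇒ step 1: CDC ⇒ BB·AD·BB
    C ↦ BB
    D ↦ AD
    A ↦ B  (constrained at step 1)
    B ↦ BC  (constrained at step 1)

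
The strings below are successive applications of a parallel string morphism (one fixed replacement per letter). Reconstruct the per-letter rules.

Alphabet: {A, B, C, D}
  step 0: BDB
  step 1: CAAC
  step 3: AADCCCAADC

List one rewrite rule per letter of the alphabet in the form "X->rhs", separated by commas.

A->B, B->C, C->DC, D->AA

  step 0 ⇒ step 1: BDB ⇒ C·AA·C
    B ↦ C
    D ↦ AA
    A ↦ B  (constrained at step 1)
    C ↦ DC  (constrained at step 1)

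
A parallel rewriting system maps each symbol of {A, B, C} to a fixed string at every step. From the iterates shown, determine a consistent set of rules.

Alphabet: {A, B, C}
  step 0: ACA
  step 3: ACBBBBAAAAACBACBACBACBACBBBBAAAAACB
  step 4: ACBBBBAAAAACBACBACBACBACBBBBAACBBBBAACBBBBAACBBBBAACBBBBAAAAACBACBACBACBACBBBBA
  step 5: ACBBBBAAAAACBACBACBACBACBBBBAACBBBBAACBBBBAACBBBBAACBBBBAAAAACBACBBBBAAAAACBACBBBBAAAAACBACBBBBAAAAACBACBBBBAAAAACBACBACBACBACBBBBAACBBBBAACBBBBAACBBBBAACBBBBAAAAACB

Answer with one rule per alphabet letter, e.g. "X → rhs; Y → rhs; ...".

  step 4 ⇒ step 5: ACBBBBAAAAACBACBACBACBACBBBBAACBBBBAACBBBBAACBBBBAACBBBBAAAAACBACBACBACBACBBBBA ⇒ ACB·BBB·A·A·A·A·ACB·ACB·ACB·ACB·ACB·BBB·A·ACB·BBB·A·ACB·BBB·A·ACB·BBB·A·ACB·BBB·A·A·A·A·ACB·ACB·BBB·A·A·A·A·ACB·ACB·BBB·A·A·A·A·ACB·ACB·BBB·A·A·A·A·ACB·ACB·BBB·A·A·A·A·ACB·ACB·ACB·ACB·ACB·BBB·A·ACB·BBB·A·ACB·BBB·A·ACB·BBB·A·ACB·BBB·A·A·A·A·ACB
    A ↦ ACB
    B ↦ A
    C ↦ BBB

A->ACB, B->A, C->BBB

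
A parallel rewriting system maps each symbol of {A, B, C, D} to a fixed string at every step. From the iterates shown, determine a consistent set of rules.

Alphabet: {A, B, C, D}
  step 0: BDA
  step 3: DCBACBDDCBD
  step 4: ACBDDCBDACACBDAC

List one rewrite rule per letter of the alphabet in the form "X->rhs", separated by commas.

  step 3 ⇒ step 4: DCBACBDDCBD ⇒ AC·B·D·DC·B·D·AC·AC·B·D·AC
    A ↦ DC
    B ↦ D
    C ↦ B
    D ↦ AC

A->DC, B->D, C->B, D->AC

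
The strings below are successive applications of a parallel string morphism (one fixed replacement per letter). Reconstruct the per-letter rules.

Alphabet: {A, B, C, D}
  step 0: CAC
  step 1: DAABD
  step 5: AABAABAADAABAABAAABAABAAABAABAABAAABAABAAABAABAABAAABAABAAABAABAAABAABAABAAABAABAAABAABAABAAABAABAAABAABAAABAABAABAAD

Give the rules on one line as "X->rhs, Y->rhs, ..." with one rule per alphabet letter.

  step 0 ⇒ step 1: CAC ⇒ D·AAB·D
    A ↦ AAB
    C ↦ D
    B ↦ A  (constrained at step 1)
    D ↦ BC  (constrained at step 1)

A->AAB, B->A, C->D, D->BC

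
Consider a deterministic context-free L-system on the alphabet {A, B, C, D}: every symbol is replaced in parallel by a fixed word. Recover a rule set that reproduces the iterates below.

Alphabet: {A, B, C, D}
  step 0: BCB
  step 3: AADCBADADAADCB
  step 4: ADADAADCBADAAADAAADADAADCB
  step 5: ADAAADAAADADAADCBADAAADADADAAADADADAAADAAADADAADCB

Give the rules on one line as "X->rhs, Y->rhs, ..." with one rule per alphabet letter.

  step 4 ⇒ step 5: ADADAADCBADAAADAAADADAADCB ⇒ AD·AA·AD·AA·AD·AD·AA·D·CB·AD·AA·AD·AD·AD·AA·AD·AD·AD·AA·AD·AA·AD·AD·AA·D·CB
    A ↦ AD
    B ↦ CB
    C ↦ D
    D ↦ AA

A->AD, B->CB, C->D, D->AA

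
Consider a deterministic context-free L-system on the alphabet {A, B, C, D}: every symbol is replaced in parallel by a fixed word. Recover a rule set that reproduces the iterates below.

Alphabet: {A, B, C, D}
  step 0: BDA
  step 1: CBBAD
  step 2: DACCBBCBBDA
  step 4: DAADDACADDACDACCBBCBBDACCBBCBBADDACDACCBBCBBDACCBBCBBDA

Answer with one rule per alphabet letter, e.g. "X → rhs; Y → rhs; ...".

  step 1 ⇒ step 2: CBBAD ⇒ DAC·CBB·CBB·D·A
    A ↦ D
    B ↦ CBB
    C ↦ DAC
    D ↦ A

A->D, B->CBB, C->DAC, D->A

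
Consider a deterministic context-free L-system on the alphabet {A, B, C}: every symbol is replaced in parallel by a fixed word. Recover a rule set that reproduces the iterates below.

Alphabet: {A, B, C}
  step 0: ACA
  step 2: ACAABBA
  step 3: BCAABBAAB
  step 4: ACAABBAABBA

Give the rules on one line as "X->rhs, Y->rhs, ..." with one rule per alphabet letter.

A->B, B->A, C->CAA

  step 3 ⇒ step 4: BCAABBAAB ⇒ A·CAA·B·B·A·A·B·B·A
    A ↦ B
    B ↦ A
    C ↦ CAA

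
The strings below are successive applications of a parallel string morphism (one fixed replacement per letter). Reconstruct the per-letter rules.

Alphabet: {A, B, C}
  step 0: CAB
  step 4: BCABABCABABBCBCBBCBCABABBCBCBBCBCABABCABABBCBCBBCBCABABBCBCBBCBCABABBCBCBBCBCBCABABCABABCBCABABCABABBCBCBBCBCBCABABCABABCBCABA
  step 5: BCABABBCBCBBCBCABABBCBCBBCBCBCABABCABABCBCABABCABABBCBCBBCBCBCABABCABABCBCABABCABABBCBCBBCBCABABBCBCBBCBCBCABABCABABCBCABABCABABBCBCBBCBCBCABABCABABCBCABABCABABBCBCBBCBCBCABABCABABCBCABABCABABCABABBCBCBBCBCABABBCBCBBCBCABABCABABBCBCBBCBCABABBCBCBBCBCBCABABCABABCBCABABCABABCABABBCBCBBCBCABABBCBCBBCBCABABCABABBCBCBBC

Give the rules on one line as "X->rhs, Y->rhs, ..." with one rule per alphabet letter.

A->BBC, B->BC, C->ABA

  step 4 ⇒ step 5: BCABABCABABBCBCBBCBCABABBCBCBBCBCABABCABABBCBCBBCBCABABBCBCBBCBCABABBCBCBBCBCBCABABCABABCBCABABCABABBCBCBBCBCBCABABCABABCBCABA ⇒ BC·ABA·BBC·BC·BBC·BC·ABA·BBC·BC·BBC·BC·BC·ABA·BC·ABA·BC·BC·ABA·BC·ABA·BBC·BC·BBC·BC·BC·ABA·BC·ABA·BC·BC·ABA·BC·ABA·BBC·BC·BBC·BC·ABA·BBC·BC·BBC·BC·BC·ABA·BC·ABA·BC·BC·ABA·BC·ABA·BBC·BC·BBC·BC·BC·ABA·BC·ABA·BC·BC·ABA·BC·ABA·BBC·BC·BBC·BC·BC·ABA·BC·ABA·BC·BC·ABA·BC·ABA·BC·ABA·BBC·BC·BBC·BC·ABA·BBC·BC·BBC·BC·ABA·BC·ABA·BBC·BC·BBC·BC·ABA·BBC·BC·BBC·BC·BC·ABA·BC·ABA·BC·BC·ABA·BC·ABA·BC·ABA·BBC·BC·BBC·BC·ABA·BBC·BC·BBC·BC·ABA·BC·ABA·BBC·BC·BBC
    A ↦ BBC
    B ↦ BC
    C ↦ ABA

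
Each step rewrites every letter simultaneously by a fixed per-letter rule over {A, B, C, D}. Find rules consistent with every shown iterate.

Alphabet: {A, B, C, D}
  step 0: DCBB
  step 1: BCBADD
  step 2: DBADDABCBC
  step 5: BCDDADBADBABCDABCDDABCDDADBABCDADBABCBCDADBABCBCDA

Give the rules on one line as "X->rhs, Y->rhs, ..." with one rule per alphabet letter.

  step 1 ⇒ step 2: BCBADD ⇒ D·BA·D·DA·BC·BC
    A ↦ DA
    B ↦ D
    C ↦ BA
    D ↦ BC

A->DA, B->D, C->BA, D->BC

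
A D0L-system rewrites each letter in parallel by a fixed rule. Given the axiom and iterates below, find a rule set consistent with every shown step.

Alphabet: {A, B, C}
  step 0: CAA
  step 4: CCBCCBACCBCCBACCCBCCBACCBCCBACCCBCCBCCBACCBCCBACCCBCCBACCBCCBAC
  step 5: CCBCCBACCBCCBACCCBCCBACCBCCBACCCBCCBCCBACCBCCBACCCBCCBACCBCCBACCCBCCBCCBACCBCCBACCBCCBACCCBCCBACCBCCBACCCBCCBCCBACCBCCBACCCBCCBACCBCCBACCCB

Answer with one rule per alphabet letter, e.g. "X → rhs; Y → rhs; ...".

A->C, B->A, C->CCB

  step 4 ⇒ step 5: CCBCCBACCBCCBACCCBCCBACCBCCBACCCBCCBCCBACCBCCBACCCBCCBACCBCCBAC ⇒ CCB·CCB·A·CCB·CCB·A·C·CCB·CCB·A·CCB·CCB·A·C·CCB·CCB·CCB·A·CCB·CCB·A·C·CCB·CCB·A·CCB·CCB·A·C·CCB·CCB·CCB·A·CCB·CCB·A·CCB·CCB·A·C·CCB·CCB·A·CCB·CCB·A·C·CCB·CCB·CCB·A·CCB·CCB·A·C·CCB·CCB·A·CCB·CCB·A·C·CCB
    A ↦ C
    B ↦ A
    C ↦ CCB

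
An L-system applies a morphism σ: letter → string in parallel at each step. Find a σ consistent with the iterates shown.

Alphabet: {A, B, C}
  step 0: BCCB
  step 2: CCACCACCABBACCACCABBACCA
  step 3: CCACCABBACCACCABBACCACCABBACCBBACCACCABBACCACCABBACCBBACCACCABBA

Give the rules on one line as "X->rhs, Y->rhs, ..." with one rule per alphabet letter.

  step 2 ⇒ step 3: CCACCACCABBACCACCABBACCA ⇒ CCA·CCA·BBA·CCA·CCA·BBA·CCA·CCA·BBA·C·C·BBA·CCA·CCA·BBA·CCA·CCA·BBA·C·C·BBA·CCA·CCA·BBA
    A ↦ BBA
    B ↦ C
    C ↦ CCA

A->BBA, B->C, C->CCA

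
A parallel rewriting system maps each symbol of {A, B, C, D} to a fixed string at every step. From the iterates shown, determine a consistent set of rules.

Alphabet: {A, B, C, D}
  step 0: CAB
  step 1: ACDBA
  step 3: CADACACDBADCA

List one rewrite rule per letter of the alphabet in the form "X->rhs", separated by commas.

  step 0 ⇒ step 1: CAB ⇒ AC·D·BA
    A ↦ D
    B ↦ BA
    C ↦ AC
    D ↦ CA  (constrained at step 1)

A->D, B->BA, C->AC, D->CA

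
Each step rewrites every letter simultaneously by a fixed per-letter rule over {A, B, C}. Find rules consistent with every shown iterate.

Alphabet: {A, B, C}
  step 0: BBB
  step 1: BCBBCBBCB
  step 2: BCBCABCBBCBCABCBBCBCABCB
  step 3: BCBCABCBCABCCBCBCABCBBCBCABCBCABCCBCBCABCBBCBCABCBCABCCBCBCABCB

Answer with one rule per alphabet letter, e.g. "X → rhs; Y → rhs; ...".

  step 2 ⇒ step 3: BCBCABCBBCBCABCBBCBCABCB ⇒ BCB·CA·BCB·CA·BCC·BCB·CA·BCB·BCB·CA·BCB·CA·BCC·BCB·CA·BCB·BCB·CA·BCB·CA·BCC·BCB·CA·BCB
    A ↦ BCC
    B ↦ BCB
    C ↦ CA

A->BCC, B->BCB, C->CA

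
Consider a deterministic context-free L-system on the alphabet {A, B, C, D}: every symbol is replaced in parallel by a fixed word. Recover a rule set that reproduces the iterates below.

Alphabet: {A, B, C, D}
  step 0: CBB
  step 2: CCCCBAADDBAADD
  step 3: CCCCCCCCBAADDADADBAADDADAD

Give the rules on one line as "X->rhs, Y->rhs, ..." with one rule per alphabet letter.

  step 2 ⇒ step 3: CCCCBAADDBAADD ⇒ CC·CC·CC·CC·BAA·D·D·AD·AD·BAA·D·D·AD·AD
    A ↦ D
    B ↦ BAA
    C ↦ CC
    D ↦ AD

A->D, B->BAA, C->CC, D->AD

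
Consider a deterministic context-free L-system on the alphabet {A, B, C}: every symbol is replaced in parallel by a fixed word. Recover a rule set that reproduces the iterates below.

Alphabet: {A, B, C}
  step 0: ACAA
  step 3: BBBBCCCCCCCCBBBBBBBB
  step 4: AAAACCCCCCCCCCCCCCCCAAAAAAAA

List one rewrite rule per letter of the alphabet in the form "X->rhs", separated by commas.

A->BB, B->A, C->CC

  step 3 ⇒ step 4: BBBBCCCCCCCCBBBBBBBB ⇒ A·A·A·A·CC·CC·CC·CC·CC·CC·CC·CC·A·A·A·A·A·A·A·A
    B ↦ A
    C ↦ CC
    A ↦ BB  (constrained at step 0)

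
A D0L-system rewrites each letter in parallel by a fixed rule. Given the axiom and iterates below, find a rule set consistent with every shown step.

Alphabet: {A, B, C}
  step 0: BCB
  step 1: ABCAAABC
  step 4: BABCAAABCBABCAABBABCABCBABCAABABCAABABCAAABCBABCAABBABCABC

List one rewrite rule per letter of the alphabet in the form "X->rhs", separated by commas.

A->B, B->ABC, C->AA

  step 0 ⇒ step 1: BCB ⇒ ABC·AA·ABC
    B ↦ ABC
    C ↦ AA
    A ↦ B  (constrained at step 1)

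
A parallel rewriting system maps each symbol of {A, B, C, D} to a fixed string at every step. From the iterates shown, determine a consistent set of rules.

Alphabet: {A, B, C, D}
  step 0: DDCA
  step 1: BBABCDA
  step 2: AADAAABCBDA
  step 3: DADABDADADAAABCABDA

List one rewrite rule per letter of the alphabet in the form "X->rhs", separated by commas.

  step 2 ⇒ step 3: AADAAABCBDA ⇒ DA·DA·B·DA·DA·DA·A·ABC·A·B·DA
    A ↦ DA
    B ↦ A
    C ↦ ABC
    D ↦ B

A->DA, B->A, C->ABC, D->B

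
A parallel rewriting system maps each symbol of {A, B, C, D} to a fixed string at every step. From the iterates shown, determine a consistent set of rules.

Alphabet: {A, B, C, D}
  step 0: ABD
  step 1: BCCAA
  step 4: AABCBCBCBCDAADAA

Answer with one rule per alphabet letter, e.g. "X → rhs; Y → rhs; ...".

A->BC, B->C, C->D, D->AA

  step 0 ⇒ step 1: ABD ⇒ BC·C·AA
    A ↦ BC
    B ↦ C
    D ↦ AA
    C ↦ D  (constrained at step 1)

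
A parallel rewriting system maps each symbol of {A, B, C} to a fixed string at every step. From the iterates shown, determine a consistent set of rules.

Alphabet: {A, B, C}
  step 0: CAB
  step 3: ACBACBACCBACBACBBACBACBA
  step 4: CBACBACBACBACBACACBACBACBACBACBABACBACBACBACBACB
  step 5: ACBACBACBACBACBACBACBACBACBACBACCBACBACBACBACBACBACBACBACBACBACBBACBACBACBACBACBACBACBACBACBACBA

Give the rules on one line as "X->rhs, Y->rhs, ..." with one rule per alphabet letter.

  step 4 ⇒ step 5: CBACBACBACBACBACACBACBACBACBACBABACBACBACBACBACB ⇒ AC·BA·CB·AC·BA·CB·AC·BA·CB·AC·BA·CB·AC·BA·CB·AC·CB·AC·BA·CB·AC·BA·CB·AC·BA·CB·AC·BA·CB·AC·BA·CB·BA·CB·AC·BA·CB·AC·BA·CB·AC·BA·CB·AC·BA·CB·AC·BA
    A ↦ CB
    B ↦ BA
    C ↦ AC

A->CB, B->BA, C->AC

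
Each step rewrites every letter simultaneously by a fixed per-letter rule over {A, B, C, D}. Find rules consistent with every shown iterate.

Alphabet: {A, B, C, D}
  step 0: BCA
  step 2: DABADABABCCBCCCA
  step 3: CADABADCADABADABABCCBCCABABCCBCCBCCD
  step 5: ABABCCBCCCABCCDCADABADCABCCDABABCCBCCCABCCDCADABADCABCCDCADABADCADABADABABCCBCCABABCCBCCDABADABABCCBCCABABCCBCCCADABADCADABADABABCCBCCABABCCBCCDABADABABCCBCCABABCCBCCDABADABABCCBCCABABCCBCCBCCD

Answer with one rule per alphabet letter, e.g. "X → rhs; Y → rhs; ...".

A->D, B->ABA, C->BCC, D->CA

  step 2 ⇒ step 3: DABADABABCCBCCCA ⇒ CA·D·ABA·D·CA·D·ABA·D·ABA·BCC·BCC·ABA·BCC·BCC·BCC·D
    A ↦ D
    B ↦ ABA
    C ↦ BCC
    D ↦ CA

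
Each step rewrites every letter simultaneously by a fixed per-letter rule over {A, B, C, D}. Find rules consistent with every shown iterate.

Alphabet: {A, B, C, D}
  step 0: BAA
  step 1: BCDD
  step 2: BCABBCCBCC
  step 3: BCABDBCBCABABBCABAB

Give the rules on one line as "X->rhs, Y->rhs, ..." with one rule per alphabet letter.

  step 2 ⇒ step 3: BCABBCCBCC ⇒ BC·AB·D·BC·BC·AB·AB·BC·AB·AB
    A ↦ D
    B ↦ BC
    C ↦ AB
  step 1 ⇒ step 2: BCDD ⇒ BC·AB·BCC·BCC
    D ↦ BCC

A->D, B->BC, C->AB, D->BCC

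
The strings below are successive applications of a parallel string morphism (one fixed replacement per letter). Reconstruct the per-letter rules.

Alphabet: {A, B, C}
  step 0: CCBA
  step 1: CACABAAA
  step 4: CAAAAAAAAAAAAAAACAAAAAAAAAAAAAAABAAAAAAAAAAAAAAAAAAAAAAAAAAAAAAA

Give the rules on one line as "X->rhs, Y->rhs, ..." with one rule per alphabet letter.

  step 0 ⇒ step 1: CCBA ⇒ CA·CA·BA·AA
    A ↦ AA
    B ↦ BA
    C ↦ CA

A->AA, B->BA, C->CA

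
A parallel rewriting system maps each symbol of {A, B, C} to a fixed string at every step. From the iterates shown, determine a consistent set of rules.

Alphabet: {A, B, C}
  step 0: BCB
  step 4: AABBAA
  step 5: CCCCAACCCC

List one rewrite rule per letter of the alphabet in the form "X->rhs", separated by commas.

  step 4 ⇒ step 5: AABBAA ⇒ CC·CC·A·A·CC·CC
    A ↦ CC
    B ↦ A
    C ↦ B  (constrained at step 0)

A->CC, B->A, C->B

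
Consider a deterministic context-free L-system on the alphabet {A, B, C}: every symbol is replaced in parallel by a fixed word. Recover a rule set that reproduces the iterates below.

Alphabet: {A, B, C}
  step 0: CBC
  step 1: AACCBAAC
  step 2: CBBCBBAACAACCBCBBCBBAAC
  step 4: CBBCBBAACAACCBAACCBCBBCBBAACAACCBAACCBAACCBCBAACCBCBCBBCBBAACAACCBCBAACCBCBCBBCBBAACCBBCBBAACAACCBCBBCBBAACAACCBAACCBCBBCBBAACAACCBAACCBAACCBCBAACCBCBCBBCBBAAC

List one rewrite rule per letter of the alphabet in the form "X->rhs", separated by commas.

A->CBB, B->CB, C->AAC

  step 1 ⇒ step 2: AACCBAAC ⇒ CBB·CBB·AAC·AAC·CB·CBB·CBB·AAC
    A ↦ CBB
    B ↦ CB
    C ↦ AAC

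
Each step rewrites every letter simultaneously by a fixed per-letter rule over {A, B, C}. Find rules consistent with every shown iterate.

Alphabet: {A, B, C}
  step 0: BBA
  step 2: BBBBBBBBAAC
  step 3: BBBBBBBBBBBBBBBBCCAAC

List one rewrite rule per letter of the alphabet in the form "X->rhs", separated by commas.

  step 2 ⇒ step 3: BBBBBBBBAAC ⇒ BB·BB·BB·BB·BB·BB·BB·BB·C·C·AAC
    A ↦ C
    B ↦ BB
    C ↦ AAC

A->C, B->BB, C->AAC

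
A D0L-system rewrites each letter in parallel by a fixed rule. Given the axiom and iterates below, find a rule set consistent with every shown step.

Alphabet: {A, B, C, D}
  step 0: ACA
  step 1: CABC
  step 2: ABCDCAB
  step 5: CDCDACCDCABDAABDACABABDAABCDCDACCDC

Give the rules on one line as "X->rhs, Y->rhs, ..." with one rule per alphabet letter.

A->C, B->DC, C->AB, D->DA

  step 1 ⇒ step 2: CABC ⇒ AB·C·DC·AB
    A ↦ C
    B ↦ DC
    C ↦ AB
    D ↦ DA  (constrained at step 2)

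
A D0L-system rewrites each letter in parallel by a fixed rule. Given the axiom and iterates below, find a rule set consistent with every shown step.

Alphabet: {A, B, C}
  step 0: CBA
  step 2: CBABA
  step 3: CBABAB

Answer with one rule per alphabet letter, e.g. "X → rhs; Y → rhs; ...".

A->B, B->A, C->CB

  step 2 ⇒ step 3: CBABA ⇒ CB·A·B·A·B
    A ↦ B
    B ↦ A
    C ↦ CB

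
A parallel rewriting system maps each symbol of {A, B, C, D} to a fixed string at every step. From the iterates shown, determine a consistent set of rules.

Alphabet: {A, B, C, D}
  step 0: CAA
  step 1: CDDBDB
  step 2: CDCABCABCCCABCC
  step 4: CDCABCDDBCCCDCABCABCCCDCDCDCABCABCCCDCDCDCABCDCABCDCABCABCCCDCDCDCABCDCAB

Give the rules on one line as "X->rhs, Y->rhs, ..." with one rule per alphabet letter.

  step 1 ⇒ step 2: CDDBDB ⇒ CD·CAB·CAB·CC·CAB·CC
    B ↦ CC
    C ↦ CD
    D ↦ CAB
  step 0 ⇒ step 1: CAA ⇒ CD·DB·DB
    A ↦ DB

A->DB, B->CC, C->CD, D->CAB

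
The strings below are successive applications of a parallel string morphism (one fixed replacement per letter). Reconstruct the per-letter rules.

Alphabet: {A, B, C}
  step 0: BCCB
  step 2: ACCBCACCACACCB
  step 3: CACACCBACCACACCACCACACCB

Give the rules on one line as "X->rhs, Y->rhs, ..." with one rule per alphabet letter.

  step 2 ⇒ step 3: ACCBCACCACACCB ⇒ C·AC·AC·CB·AC·C·AC·AC·C·AC·C·AC·AC·CB
    A ↦ C
    B ↦ CB
    C ↦ AC

A->C, B->CB, C->AC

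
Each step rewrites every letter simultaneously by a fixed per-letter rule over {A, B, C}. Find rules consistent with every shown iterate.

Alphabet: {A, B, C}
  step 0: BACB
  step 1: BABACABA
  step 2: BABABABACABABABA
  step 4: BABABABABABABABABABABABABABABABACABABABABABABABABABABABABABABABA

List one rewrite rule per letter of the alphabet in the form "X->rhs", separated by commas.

A->BA, B->BA, C->CA

  step 1 ⇒ step 2: BABACABA ⇒ BA·BA·BA·BA·CA·BA·BA·BA
    A ↦ BA
    B ↦ BA
    C ↦ CA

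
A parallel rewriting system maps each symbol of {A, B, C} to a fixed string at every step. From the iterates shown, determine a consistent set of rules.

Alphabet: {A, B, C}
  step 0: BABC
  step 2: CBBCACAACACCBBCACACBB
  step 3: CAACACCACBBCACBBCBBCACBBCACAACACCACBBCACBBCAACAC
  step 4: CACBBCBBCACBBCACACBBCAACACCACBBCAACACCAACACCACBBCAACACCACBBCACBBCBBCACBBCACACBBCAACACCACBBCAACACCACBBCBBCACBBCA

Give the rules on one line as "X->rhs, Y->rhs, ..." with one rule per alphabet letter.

  step 3 ⇒ step 4: CAACACCACBBCACBBCBBCACBBCACAACACCACBBCACBBCAACAC ⇒ CA·CBB·CBB·CA·CBB·CA·CA·CBB·CA·AC·AC·CA·CBB·CA·AC·AC·CA·AC·AC·CA·CBB·CA·AC·AC·CA·CBB·CA·CBB·CBB·CA·CBB·CA·CA·CBB·CA·AC·AC·CA·CBB·CA·AC·AC·CA·CBB·CBB·CA·CBB·CA
    A ↦ CBB
    B ↦ AC
    C ↦ CA

A->CBB, B->AC, C->CA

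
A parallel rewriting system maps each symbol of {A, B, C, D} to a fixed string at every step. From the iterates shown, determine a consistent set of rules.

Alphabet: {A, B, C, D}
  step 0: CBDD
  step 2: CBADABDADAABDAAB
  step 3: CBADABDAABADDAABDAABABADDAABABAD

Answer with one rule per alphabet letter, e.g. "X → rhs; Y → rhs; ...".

  step 2 ⇒ step 3: CBADABDADAABDAAB ⇒ CB·AD·AB·DA·AB·AD·DA·AB·DA·AB·AB·AD·DA·AB·AB·AD
    A ↦ AB
    B ↦ AD
    C ↦ CB
    D ↦ DA

A->AB, B->AD, C->CB, D->DA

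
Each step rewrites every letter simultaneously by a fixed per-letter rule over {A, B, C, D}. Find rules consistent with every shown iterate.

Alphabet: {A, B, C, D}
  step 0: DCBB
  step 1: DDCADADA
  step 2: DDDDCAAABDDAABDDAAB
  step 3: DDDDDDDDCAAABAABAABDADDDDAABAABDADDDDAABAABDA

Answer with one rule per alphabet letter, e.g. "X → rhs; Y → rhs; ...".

  step 2 ⇒ step 3: DDDDCAAABDDAABDDAAB ⇒ DD·DD·DD·DD·CA·AAB·AAB·AAB·DA·DD·DD·AAB·AAB·DA·DD·DD·AAB·AAB·DA
    A ↦ AAB
    B ↦ DA
    C ↦ CA
    D ↦ DD

A->AAB, B->DA, C->CA, D->DD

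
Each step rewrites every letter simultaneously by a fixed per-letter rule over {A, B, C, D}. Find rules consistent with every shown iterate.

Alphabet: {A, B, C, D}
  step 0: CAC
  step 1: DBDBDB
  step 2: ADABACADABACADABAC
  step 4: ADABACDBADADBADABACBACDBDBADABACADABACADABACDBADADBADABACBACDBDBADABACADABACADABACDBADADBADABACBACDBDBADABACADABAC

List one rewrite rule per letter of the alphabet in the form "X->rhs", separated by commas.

  step 1 ⇒ step 2: DBDBDB ⇒ ADA·BAC·ADA·BAC·ADA·BAC
    B ↦ BAC
    D ↦ ADA
  step 0 ⇒ step 1: CAC ⇒ DB·DB·DB
    A ↦ DB
  step 0 ⇒ step 1: CAC ⇒ DB·DB·DB
    C ↦ DB

A->DB, B->BAC, C->DB, D->ADA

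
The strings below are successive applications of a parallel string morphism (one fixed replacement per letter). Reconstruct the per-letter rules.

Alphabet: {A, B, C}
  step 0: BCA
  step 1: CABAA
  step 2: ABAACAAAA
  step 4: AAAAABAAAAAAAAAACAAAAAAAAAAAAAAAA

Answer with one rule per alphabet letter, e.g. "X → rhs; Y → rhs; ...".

A->AA, B->C, C->AB

  step 1 ⇒ step 2: CABAA ⇒ AB·AA·C·AA·AA
    A ↦ AA
    B ↦ C
    C ↦ AB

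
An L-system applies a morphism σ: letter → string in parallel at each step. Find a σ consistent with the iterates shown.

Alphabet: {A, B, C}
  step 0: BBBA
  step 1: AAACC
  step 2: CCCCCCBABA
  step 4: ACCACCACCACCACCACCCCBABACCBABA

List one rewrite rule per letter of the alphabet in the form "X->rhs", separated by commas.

A->CC, B->A, C->BA

  step 1 ⇒ step 2: AAACC ⇒ CC·CC·CC·BA·BA
    A ↦ CC
    C ↦ BA
  step 0 ⇒ step 1: BBBA ⇒ A·A·A·CC
    B ↦ A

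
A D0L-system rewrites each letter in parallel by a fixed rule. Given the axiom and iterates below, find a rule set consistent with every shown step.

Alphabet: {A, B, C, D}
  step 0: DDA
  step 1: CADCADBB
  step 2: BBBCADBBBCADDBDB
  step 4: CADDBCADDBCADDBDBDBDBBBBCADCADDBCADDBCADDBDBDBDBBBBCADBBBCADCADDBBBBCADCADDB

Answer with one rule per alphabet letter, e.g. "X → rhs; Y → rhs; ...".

  step 1 ⇒ step 2: CADCADBB ⇒ B·BB·CAD·B·BB·CAD·DB·DB
    A ↦ BB
    B ↦ DB
    C ↦ B
    D ↦ CAD

A->BB, B->DB, C->B, D->CAD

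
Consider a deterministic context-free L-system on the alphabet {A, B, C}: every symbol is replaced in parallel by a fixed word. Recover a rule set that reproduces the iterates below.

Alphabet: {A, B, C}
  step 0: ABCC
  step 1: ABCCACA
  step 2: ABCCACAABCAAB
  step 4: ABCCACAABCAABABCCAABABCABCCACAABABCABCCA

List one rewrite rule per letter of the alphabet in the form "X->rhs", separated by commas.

A->AB, B->C, C->CA

  step 1 ⇒ step 2: ABCCACA ⇒ AB·C·CA·CA·AB·CA·AB
    A ↦ AB
    B ↦ C
    C ↦ CA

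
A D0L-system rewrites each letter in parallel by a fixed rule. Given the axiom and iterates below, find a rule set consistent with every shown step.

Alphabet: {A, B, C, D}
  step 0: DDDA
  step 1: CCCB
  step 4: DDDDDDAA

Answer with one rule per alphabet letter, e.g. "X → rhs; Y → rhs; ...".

  step 0 ⇒ step 1: DDDA ⇒ C·C·C·B
    A ↦ B
    D ↦ C
    B ↦ DD  (constrained at step 1)
    C ↦ A  (constrained at step 1)

A->B, B->DD, C->A, D->C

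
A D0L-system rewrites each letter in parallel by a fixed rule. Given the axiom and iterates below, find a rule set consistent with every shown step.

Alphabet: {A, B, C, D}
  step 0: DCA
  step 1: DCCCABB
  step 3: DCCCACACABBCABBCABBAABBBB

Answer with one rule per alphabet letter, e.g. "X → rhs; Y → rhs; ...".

A->BB, B->A, C->CA, D->DCC

  step 0 ⇒ step 1: DCA ⇒ DCC·CA·BB
    A ↦ BB
    C ↦ CA
    D ↦ DCC
    B ↦ A  (constrained at step 1)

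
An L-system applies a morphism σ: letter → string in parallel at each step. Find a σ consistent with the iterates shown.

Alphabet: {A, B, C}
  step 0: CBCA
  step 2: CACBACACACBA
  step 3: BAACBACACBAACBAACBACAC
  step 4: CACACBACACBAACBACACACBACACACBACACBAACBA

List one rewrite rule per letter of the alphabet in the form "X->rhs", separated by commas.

  step 3 ⇒ step 4: BAACBACACBAACBAACBACAC ⇒ C·AC·AC·BA·C·AC·BA·AC·BA·C·AC·AC·BA·C·AC·AC·BA·C·AC·BA·AC·BA
    A ↦ AC
    B ↦ C
    C ↦ BA

A->AC, B->C, C->BA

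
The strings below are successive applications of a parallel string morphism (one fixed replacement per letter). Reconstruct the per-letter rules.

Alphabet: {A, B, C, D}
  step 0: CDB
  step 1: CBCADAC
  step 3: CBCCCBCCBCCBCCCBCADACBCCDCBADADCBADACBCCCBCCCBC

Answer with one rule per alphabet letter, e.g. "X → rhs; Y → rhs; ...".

  step 0 ⇒ step 1: CDB ⇒ CBC·ADA·C
    B ↦ C
    C ↦ CBC
    D ↦ ADA
    A ↦ DCB  (constrained at step 1)

A->DCB, B->C, C->CBC, D->ADA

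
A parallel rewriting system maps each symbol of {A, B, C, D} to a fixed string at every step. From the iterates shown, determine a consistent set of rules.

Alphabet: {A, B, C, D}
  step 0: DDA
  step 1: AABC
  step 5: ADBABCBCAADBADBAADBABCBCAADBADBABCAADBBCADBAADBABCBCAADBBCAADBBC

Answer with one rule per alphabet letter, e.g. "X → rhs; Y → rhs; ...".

A->BC, B->ADB, C->A, D->A

  step 0 ⇒ step 1: DDA ⇒ A·A·BC
    A ↦ BC
    D ↦ A
    B ↦ ADB  (constrained at step 1)
    C ↦ A  (constrained at step 1)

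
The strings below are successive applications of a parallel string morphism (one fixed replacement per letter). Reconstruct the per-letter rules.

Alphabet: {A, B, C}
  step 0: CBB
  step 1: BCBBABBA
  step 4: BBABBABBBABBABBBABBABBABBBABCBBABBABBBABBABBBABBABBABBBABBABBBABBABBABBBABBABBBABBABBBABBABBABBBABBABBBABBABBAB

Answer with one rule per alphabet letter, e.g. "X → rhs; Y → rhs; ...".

  step 0 ⇒ step 1: CBB ⇒ BC·BBA·BBA
    B ↦ BBA
    C ↦ BC
    A ↦ B  (constrained at step 1)

A->B, B->BBA, C->BC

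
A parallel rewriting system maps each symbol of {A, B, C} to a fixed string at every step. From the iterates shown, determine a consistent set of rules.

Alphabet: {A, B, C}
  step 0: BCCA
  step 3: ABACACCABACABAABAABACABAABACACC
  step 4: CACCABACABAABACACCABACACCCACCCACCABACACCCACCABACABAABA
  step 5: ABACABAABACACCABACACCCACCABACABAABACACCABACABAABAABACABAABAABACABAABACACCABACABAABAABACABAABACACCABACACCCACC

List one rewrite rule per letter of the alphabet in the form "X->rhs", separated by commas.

A->C, B->AC, C->ABA

  step 4 ⇒ step 5: CACCABACABAABACACCABACACCCACCCACCABACACCCACCABACABAABA ⇒ ABA·C·ABA·ABA·C·AC·C·ABA·C·AC·C·C·AC·C·ABA·C·ABA·ABA·C·AC·C·ABA·C·ABA·ABA·ABA·C·ABA·ABA·ABA·C·ABA·ABA·C·AC·C·ABA·C·ABA·ABA·ABA·C·ABA·ABA·C·AC·C·ABA·C·AC·C·C·AC·C
    A ↦ C
    B ↦ AC
    C ↦ ABA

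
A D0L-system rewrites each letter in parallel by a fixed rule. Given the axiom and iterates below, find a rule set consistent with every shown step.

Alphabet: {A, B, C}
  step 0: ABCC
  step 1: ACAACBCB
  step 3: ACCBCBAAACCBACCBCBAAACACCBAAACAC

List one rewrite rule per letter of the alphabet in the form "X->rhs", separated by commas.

  step 0 ⇒ step 1: ABCC ⇒ AC·AA·CB·CB
    A ↦ AC
    B ↦ AA
    C ↦ CB

A->AC, B->AA, C->CB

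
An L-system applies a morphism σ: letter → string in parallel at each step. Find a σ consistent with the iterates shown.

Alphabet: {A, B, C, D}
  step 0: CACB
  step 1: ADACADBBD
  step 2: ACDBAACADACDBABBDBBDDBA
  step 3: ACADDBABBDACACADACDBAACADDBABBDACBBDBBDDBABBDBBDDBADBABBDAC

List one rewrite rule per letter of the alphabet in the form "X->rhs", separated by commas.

A->AC, B->BBD, C->AD, D->DBA

  step 2 ⇒ step 3: ACDBAACADACDBABBDBBDDBA ⇒ AC·AD·DBA·BBD·AC·AC·AD·AC·DBA·AC·AD·DBA·BBD·AC·BBD·BBD·DBA·BBD·BBD·DBA·DBA·BBD·AC
    A ↦ AC
    B ↦ BBD
    C ↦ AD
    D ↦ DBA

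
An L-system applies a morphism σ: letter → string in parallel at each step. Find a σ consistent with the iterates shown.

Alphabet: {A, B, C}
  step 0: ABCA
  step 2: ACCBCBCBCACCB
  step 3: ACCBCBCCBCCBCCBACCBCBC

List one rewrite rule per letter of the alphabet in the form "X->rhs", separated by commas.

A->AC, B->C, C->CB

  step 2 ⇒ step 3: ACCBCBCBCACCB ⇒ AC·CB·CB·C·CB·C·CB·C·CB·AC·CB·CB·C
    A ↦ AC
    B ↦ C
    C ↦ CB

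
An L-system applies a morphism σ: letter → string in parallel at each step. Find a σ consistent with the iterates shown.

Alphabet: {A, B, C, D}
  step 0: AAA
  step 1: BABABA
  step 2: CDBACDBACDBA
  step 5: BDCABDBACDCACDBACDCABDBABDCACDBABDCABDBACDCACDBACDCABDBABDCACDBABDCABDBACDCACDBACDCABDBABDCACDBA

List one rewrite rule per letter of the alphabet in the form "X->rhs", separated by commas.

  step 1 ⇒ step 2: BABABA ⇒ CD·BA·CD·BA·CD·BA
    A ↦ BA
    B ↦ CD
    C ↦ BD  (constrained at step 2)
    D ↦ CA  (constrained at step 2)

A->BA, B->CD, C->BD, D->CA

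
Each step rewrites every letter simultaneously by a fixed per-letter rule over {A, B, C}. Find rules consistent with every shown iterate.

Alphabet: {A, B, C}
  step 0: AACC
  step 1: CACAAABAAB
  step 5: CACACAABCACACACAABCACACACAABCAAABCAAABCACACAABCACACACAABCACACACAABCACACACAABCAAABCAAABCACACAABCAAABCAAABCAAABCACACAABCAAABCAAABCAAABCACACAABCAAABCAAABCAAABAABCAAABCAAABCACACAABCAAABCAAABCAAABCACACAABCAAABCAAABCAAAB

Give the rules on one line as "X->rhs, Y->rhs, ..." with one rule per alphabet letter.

  step 0 ⇒ step 1: AACC ⇒ CA·CA·AAB·AAB
    A ↦ CA
    C ↦ AAB
    B ↦ C  (constrained at step 1)

A->CA, B->C, C->AAB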